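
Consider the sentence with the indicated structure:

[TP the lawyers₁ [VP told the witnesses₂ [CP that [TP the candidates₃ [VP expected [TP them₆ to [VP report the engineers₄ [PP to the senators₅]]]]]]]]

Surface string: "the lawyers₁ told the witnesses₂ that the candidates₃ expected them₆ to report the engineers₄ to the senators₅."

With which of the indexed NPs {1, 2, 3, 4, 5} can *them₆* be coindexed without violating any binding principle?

*them* is a pronoun, so Principle B applies: it must be free in its binding domain.
Binding domain of *them₆*: the embedded TP, whose subject is the candidates₃.
*the lawyers₁* c-commands the pronoun but from outside its binding domain, and is not c-commanded by it → coindexation permitted.
*the witnesses₂* c-commands the pronoun but from outside its binding domain, and is not c-commanded by it → coindexation permitted.
*the candidates₃* c-commands the pronoun within its binding domain → coindexation would violate Principle B.
*the engineers₄*: the pronoun c-commands this R-expression → coindexation would violate Principle C on *the engineers₄*.
*the senators₅*: the pronoun c-commands this R-expression → coindexation would violate Principle C on *the senators₅*.

{1, 2}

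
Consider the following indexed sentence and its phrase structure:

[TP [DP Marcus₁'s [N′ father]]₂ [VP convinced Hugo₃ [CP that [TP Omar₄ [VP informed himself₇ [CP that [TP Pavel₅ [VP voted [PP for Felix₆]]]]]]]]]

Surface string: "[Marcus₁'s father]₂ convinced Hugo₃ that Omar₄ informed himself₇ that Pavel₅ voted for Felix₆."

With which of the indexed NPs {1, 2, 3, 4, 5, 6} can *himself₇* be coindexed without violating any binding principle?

{4}

*himself* is an anaphor, so Principle A applies: it must be bound in its binding domain.
Binding domain of *himself₇*: the embedded TP, whose subject is Omar₄.
*Marcus₁* does not c-command the anaphor → cannot bind it.
*[Marcus₁'s father]₂* c-commands the anaphor but is outside its binding domain → cannot satisfy Principle A.
*Hugo₃* c-commands the anaphor but is outside its binding domain → cannot satisfy Principle A.
*Omar₄* c-commands the anaphor within its binding domain → licit binder.
*Pavel₅* does not c-command the anaphor → cannot bind it.
*Felix₆* does not c-command the anaphor → cannot bind it.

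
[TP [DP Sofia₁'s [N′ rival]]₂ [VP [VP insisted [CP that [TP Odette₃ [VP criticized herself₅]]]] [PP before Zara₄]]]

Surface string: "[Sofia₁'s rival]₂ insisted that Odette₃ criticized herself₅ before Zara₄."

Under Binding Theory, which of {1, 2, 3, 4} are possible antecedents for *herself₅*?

*herself* is an anaphor, so Principle A applies: it must be bound in its binding domain.
Binding domain of *herself₅*: the embedded TP, whose subject is Odette₃.
*Sofia₁* does not c-command the anaphor → cannot bind it.
*[Sofia₁'s rival]₂* c-commands the anaphor but is outside its binding domain → cannot satisfy Principle A.
*Odette₃* c-commands the anaphor within its binding domain → licit binder.
*Zara₄* does not c-command the anaphor → cannot bind it.

{3}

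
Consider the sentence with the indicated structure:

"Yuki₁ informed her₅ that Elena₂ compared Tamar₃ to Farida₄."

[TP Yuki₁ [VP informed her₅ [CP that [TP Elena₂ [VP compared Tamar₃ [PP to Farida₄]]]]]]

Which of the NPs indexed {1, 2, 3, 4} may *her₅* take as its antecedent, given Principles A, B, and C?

*her* is a pronoun, so Principle B applies: it must be free in its binding domain.
Binding domain of *her₅*: the matrix TP, whose subject is Yuki₁.
*Yuki₁* c-commands the pronoun within its binding domain → coindexation would violate Principle B.
*Elena₂*: the pronoun c-commands this R-expression → coindexation would violate Principle C on *Elena₂*.
*Tamar₃*: the pronoun c-commands this R-expression → coindexation would violate Principle C on *Tamar₃*.
*Farida₄*: the pronoun c-commands this R-expression → coindexation would violate Principle C on *Farida₄*.

none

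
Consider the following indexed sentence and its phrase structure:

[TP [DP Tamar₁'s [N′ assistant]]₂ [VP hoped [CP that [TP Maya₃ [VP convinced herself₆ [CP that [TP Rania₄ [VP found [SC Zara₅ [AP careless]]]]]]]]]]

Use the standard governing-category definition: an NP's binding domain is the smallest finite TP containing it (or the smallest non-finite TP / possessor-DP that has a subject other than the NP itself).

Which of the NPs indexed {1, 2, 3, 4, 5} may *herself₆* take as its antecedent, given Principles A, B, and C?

*herself* is an anaphor, so Principle A applies: it must be bound in its binding domain.
Binding domain of *herself₆*: the embedded TP, whose subject is Maya₃.
*Tamar₁* does not c-command the anaphor → cannot bind it.
*[Tamar₁'s assistant]₂* c-commands the anaphor but is outside its binding domain → cannot satisfy Principle A.
*Maya₃* c-commands the anaphor within its binding domain → licit binder.
*Rania₄* does not c-command the anaphor → cannot bind it.
*Zara₅* does not c-command the anaphor → cannot bind it.

{3}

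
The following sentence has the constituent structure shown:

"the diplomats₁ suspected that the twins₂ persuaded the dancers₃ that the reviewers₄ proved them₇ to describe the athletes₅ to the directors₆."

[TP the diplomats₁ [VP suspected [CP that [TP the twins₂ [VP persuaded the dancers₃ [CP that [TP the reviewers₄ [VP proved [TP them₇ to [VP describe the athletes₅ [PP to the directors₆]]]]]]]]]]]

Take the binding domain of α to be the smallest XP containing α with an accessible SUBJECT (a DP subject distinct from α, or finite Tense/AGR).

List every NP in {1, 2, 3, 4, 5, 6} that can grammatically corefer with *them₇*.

*them* is a pronoun, so Principle B applies: it must be free in its binding domain.
Binding domain of *them₇*: the embedded TP, whose subject is the reviewers₄.
*the diplomats₁* c-commands the pronoun but from outside its binding domain, and is not c-commanded by it → coindexation permitted.
*the twins₂* c-commands the pronoun but from outside its binding domain, and is not c-commanded by it → coindexation permitted.
*the dancers₃* c-commands the pronoun but from outside its binding domain, and is not c-commanded by it → coindexation permitted.
*the reviewers₄* c-commands the pronoun within its binding domain → coindexation would violate Principle B.
*the athletes₅*: the pronoun c-commands this R-expression → coindexation would violate Principle C on *the athletes₅*.
*the directors₆*: the pronoun c-commands this R-expression → coindexation would violate Principle C on *the directors₆*.

{1, 2, 3}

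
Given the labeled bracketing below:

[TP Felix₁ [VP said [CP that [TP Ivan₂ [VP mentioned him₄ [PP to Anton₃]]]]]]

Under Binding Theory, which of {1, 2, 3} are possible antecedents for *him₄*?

*him* is a pronoun, so Principle B applies: it must be free in its binding domain.
Binding domain of *him₄*: the embedded TP, whose subject is Ivan₂.
*Felix₁* c-commands the pronoun but from outside its binding domain, and is not c-commanded by it → coindexation permitted.
*Ivan₂* c-commands the pronoun within its binding domain → coindexation would violate Principle B.
*Anton₃*: the pronoun c-commands this R-expression → coindexation would violate Principle C on *Anton₃*.

{1}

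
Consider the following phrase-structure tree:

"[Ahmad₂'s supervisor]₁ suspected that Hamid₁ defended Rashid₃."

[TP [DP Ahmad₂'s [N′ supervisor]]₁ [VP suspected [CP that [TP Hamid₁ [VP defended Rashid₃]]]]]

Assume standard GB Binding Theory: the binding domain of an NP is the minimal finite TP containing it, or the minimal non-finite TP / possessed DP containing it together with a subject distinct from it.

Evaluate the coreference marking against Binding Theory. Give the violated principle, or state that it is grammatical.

Principle C

The two coindexed NPs are *[Ahmad₂'s supervisor]₁* and *Hamid₁*.
*Hamid₁* is an R-expression. Principle C requires it to be free everywhere.
*[Ahmad₂'s supervisor]₁* c-commands it and carries the same index.
The R-expression is bound → Principle C violation.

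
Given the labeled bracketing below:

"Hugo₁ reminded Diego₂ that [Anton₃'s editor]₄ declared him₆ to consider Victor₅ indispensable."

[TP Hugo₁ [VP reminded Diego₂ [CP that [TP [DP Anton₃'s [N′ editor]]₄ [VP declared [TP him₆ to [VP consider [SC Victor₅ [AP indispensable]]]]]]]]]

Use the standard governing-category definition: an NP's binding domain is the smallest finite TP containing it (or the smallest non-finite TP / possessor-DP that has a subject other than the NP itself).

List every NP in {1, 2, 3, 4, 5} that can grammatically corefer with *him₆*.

*him* is a pronoun, so Principle B applies: it must be free in its binding domain.
Binding domain of *him₆*: the embedded TP, whose subject is [Anton₃'s editor]₄.
*Hugo₁* c-commands the pronoun but from outside its binding domain, and is not c-commanded by it → coindexation permitted.
*Diego₂* c-commands the pronoun but from outside its binding domain, and is not c-commanded by it → coindexation permitted.
*Anton₃* and the pronoun do not c-command one another → neither Principle B nor Principle C is at stake; coindexation permitted.
*[Anton₃'s editor]₄* c-commands the pronoun within its binding domain → coindexation would violate Principle B.
*Victor₅*: the pronoun c-commands this R-expression → coindexation would violate Principle C on *Victor₅*.

{1, 2, 3}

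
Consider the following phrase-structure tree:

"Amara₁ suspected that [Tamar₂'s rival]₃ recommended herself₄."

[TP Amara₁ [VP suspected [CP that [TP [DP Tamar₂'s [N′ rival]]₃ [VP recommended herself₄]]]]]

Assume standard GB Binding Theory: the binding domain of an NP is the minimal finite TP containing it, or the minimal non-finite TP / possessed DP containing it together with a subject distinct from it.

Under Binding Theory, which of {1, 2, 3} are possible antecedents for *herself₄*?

*herself* is an anaphor, so Principle A applies: it must be bound in its binding domain.
Binding domain of *herself₄*: the embedded TP, whose subject is [Tamar₂'s rival]₃.
*Amara₁* c-commands the anaphor but is outside its binding domain → cannot satisfy Principle A.
*Tamar₂* does not c-command the anaphor → cannot bind it.
*[Tamar₂'s rival]₃* c-commands the anaphor within its binding domain → licit binder.

{3}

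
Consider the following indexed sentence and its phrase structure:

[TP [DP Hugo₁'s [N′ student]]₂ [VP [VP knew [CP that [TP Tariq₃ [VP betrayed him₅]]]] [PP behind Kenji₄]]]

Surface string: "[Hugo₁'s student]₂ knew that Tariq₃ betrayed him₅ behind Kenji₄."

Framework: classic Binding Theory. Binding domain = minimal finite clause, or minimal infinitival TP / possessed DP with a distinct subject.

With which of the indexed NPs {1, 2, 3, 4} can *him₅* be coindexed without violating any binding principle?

*him* is a pronoun, so Principle B applies: it must be free in its binding domain.
Binding domain of *him₅*: the embedded TP, whose subject is Tariq₃.
*Hugo₁* and the pronoun do not c-command one another → neither Principle B nor Principle C is at stake; coindexation permitted.
*[Hugo₁'s student]₂* c-commands the pronoun but from outside its binding domain, and is not c-commanded by it → coindexation permitted.
*Tariq₃* c-commands the pronoun within its binding domain → coindexation would violate Principle B.
*Kenji₄* and the pronoun do not c-command one another → neither Principle B nor Principle C is at stake; coindexation permitted.

{1, 2, 4}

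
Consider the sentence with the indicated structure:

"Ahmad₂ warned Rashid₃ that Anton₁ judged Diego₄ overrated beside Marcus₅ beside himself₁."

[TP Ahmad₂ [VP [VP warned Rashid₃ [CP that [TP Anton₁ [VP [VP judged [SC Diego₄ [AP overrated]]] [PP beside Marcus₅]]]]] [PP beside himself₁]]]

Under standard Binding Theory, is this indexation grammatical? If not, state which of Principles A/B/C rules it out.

The two coindexed NPs are *Anton₁* and *himself₁*.
*himself₁* is an anaphor. Principle A requires it to be bound within its binding domain — the matrix TP, whose subject is Ahmad₂.
Within that domain it is c-commanded by *Ahmad₂*, which does not share its index.
*Anton₁* does not c-command the anaphor at all.
The anaphor is unbound in its domain → Principle A violation.

Principle A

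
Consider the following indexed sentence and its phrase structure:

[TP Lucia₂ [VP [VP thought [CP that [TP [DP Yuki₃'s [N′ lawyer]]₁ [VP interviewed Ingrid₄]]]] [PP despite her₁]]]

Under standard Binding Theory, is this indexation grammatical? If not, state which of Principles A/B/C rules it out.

The two coindexed NPs are *[Yuki₃'s lawyer]₁* and *her₁*.
*her₁* is a pronoun; its binding domain is the matrix TP, whose subject is Lucia₂. Within that domain it is c-commanded only by *Lucia₂*, which carries a different index — the pronoun is free locally, so Principle B holds.
*[Yuki₃'s lawyer]₁* is an R-expression; *her₁* does not c-command it, and no other NP shares its index, so Principle C is satisfied.
All principles are respected.

grammatical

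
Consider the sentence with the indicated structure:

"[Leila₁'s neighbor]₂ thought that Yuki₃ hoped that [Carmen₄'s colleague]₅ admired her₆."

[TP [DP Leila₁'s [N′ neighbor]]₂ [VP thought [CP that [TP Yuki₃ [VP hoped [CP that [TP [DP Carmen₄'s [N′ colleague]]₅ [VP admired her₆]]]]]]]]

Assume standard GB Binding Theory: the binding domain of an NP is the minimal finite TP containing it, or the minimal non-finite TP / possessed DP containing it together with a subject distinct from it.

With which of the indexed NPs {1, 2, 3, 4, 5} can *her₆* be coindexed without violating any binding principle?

{1, 2, 3, 4}

*her* is a pronoun, so Principle B applies: it must be free in its binding domain.
Binding domain of *her₆*: the embedded TP, whose subject is [Carmen₄'s colleague]₅.
*Leila₁* and the pronoun do not c-command one another → neither Principle B nor Principle C is at stake; coindexation permitted.
*[Leila₁'s neighbor]₂* c-commands the pronoun but from outside its binding domain, and is not c-commanded by it → coindexation permitted.
*Yuki₃* c-commands the pronoun but from outside its binding domain, and is not c-commanded by it → coindexation permitted.
*Carmen₄* and the pronoun do not c-command one another → neither Principle B nor Principle C is at stake; coindexation permitted.
*[Carmen₄'s colleague]₅* c-commands the pronoun within its binding domain → coindexation would violate Principle B.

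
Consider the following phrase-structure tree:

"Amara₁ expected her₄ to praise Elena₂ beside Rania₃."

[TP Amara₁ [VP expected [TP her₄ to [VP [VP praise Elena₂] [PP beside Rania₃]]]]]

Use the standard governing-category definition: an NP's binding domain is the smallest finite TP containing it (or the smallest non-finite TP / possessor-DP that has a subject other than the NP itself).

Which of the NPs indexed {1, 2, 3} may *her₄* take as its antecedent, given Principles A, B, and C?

*her* is a pronoun, so Principle B applies: it must be free in its binding domain.
Binding domain of *her₄*: the matrix TP, whose subject is Amara₁.
*Amara₁* c-commands the pronoun within its binding domain → coindexation would violate Principle B.
*Elena₂*: the pronoun c-commands this R-expression → coindexation would violate Principle C on *Elena₂*.
*Rania₃*: the pronoun c-commands this R-expression → coindexation would violate Principle C on *Rania₃*.

none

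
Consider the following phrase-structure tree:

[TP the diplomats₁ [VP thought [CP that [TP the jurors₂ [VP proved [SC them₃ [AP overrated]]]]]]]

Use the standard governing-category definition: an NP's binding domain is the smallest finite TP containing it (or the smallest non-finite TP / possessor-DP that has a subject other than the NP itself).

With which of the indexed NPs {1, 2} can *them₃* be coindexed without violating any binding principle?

*them* is a pronoun, so Principle B applies: it must be free in its binding domain.
Binding domain of *them₃*: the embedded TP, whose subject is the jurors₂.
*the diplomats₁* c-commands the pronoun but from outside its binding domain, and is not c-commanded by it → coindexation permitted.
*the jurors₂* c-commands the pronoun within its binding domain → coindexation would violate Principle B.

{1}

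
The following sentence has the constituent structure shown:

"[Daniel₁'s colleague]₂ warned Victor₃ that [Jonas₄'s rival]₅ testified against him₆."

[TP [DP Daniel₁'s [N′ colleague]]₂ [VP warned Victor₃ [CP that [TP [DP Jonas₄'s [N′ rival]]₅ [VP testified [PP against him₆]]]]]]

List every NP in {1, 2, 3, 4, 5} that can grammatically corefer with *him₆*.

*him* is a pronoun, so Principle B applies: it must be free in its binding domain.
Binding domain of *him₆*: the embedded TP, whose subject is [Jonas₄'s rival]₅.
*Daniel₁* and the pronoun do not c-command one another → neither Principle B nor Principle C is at stake; coindexation permitted.
*[Daniel₁'s colleague]₂* c-commands the pronoun but from outside its binding domain, and is not c-commanded by it → coindexation permitted.
*Victor₃* c-commands the pronoun but from outside its binding domain, and is not c-commanded by it → coindexation permitted.
*Jonas₄* and the pronoun do not c-command one another → neither Principle B nor Principle C is at stake; coindexation permitted.
*[Jonas₄'s rival]₅* c-commands the pronoun within its binding domain → coindexation would violate Principle B.

{1, 2, 3, 4}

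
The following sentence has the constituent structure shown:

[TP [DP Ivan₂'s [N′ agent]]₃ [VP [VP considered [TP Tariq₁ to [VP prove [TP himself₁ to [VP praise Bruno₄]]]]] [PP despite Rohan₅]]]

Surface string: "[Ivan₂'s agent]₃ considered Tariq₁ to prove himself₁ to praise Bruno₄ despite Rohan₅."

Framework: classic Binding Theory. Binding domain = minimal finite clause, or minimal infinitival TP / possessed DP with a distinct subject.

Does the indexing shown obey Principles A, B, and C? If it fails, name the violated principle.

grammatical

The two coindexed NPs are *Tariq₁* and *himself₁*.
*himself₁* is an anaphor; its binding domain is the embedded TP, whose subject is Tariq₁. *Tariq₁* c-commands it within that domain and shares its index, so Principle A is satisfied.
*Tariq₁* is an R-expression; *himself₁* does not c-command it, and no other NP shares its index, so Principle C is satisfied.
All principles are respected.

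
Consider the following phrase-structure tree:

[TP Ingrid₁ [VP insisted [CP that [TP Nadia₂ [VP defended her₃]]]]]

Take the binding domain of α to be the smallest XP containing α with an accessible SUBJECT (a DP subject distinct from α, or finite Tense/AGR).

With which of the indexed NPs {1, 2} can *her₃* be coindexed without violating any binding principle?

*her* is a pronoun, so Principle B applies: it must be free in its binding domain.
Binding domain of *her₃*: the embedded TP, whose subject is Nadia₂.
*Ingrid₁* c-commands the pronoun but from outside its binding domain, and is not c-commanded by it → coindexation permitted.
*Nadia₂* c-commands the pronoun within its binding domain → coindexation would violate Principle B.

{1}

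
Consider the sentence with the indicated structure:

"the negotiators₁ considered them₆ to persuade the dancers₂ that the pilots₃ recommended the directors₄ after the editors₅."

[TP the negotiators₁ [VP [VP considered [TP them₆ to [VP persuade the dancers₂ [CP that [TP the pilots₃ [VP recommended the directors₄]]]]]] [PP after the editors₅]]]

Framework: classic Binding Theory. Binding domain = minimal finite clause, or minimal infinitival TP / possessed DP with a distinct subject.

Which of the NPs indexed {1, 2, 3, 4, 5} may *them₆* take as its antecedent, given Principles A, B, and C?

{5}

*them* is a pronoun, so Principle B applies: it must be free in its binding domain.
Binding domain of *them₆*: the matrix TP, whose subject is the negotiators₁.
*the negotiators₁* c-commands the pronoun within its binding domain → coindexation would violate Principle B.
*the dancers₂*: the pronoun c-commands this R-expression → coindexation would violate Principle C on *the dancers₂*.
*the pilots₃*: the pronoun c-commands this R-expression → coindexation would violate Principle C on *the pilots₃*.
*the directors₄*: the pronoun c-commands this R-expression → coindexation would violate Principle C on *the directors₄*.
*the editors₅* and the pronoun do not c-command one another → neither Principle B nor Principle C is at stake; coindexation permitted.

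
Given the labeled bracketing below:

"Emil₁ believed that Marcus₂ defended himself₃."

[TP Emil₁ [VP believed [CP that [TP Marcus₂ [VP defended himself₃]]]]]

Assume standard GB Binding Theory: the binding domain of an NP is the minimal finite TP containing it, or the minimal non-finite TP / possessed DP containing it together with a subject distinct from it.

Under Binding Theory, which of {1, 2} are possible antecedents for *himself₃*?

*himself* is an anaphor, so Principle A applies: it must be bound in its binding domain.
Binding domain of *himself₃*: the embedded TP, whose subject is Marcus₂.
*Emil₁* c-commands the anaphor but is outside its binding domain → cannot satisfy Principle A.
*Marcus₂* c-commands the anaphor within its binding domain → licit binder.

{2}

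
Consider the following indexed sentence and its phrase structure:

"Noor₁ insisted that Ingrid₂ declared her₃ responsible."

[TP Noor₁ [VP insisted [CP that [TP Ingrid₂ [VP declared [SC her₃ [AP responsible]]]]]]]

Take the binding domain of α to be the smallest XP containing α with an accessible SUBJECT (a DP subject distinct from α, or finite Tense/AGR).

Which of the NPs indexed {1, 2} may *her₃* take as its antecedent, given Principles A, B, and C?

{1}

*her* is a pronoun, so Principle B applies: it must be free in its binding domain.
Binding domain of *her₃*: the embedded TP, whose subject is Ingrid₂.
*Noor₁* c-commands the pronoun but from outside its binding domain, and is not c-commanded by it → coindexation permitted.
*Ingrid₂* c-commands the pronoun within its binding domain → coindexation would violate Principle B.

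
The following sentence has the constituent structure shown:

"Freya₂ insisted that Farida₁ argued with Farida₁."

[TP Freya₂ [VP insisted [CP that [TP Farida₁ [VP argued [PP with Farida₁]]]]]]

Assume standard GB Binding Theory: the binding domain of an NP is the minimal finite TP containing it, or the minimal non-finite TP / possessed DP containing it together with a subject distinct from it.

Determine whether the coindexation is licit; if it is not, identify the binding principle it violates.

The two coindexed NPs are *Farida₁* (the lower occurrence) and *Farida₁* (the higher occurrence).
*Farida₁* (the lower occurrence) is an R-expression. Principle C requires it to be free everywhere.
*Farida₁* (the higher occurrence) c-commands it and carries the same index.
The R-expression is bound → Principle C violation.

Principle C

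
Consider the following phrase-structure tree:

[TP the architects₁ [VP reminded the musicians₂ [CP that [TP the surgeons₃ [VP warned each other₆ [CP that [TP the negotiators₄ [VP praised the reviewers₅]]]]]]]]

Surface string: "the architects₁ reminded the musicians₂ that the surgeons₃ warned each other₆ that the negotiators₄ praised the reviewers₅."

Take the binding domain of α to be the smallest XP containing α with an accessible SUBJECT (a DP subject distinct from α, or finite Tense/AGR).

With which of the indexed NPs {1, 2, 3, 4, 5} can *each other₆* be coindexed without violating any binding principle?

*each other* is an anaphor, so Principle A applies: it must be bound in its binding domain.
Binding domain of *each other₆*: the embedded TP, whose subject is the surgeons₃.
*the architects₁* c-commands the anaphor but is outside its binding domain → cannot satisfy Principle A.
*the musicians₂* c-commands the anaphor but is outside its binding domain → cannot satisfy Principle A.
*the surgeons₃* c-commands the anaphor within its binding domain → licit binder.
*the negotiators₄* does not c-command the anaphor → cannot bind it.
*the reviewers₅* does not c-command the anaphor → cannot bind it.

{3}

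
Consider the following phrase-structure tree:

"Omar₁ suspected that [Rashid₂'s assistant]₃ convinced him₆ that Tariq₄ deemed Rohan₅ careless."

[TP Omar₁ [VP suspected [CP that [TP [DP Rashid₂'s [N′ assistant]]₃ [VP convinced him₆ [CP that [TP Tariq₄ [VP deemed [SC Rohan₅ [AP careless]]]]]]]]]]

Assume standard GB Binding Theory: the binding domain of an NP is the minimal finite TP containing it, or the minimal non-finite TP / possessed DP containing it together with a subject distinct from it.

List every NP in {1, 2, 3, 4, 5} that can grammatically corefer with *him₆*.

{1, 2}

*him* is a pronoun, so Principle B applies: it must be free in its binding domain.
Binding domain of *him₆*: the embedded TP, whose subject is [Rashid₂'s assistant]₃.
*Omar₁* c-commands the pronoun but from outside its binding domain, and is not c-commanded by it → coindexation permitted.
*Rashid₂* and the pronoun do not c-command one another → neither Principle B nor Principle C is at stake; coindexation permitted.
*[Rashid₂'s assistant]₃* c-commands the pronoun within its binding domain → coindexation would violate Principle B.
*Tariq₄*: the pronoun c-commands this R-expression → coindexation would violate Principle C on *Tariq₄*.
*Rohan₅*: the pronoun c-commands this R-expression → coindexation would violate Principle C on *Rohan₅*.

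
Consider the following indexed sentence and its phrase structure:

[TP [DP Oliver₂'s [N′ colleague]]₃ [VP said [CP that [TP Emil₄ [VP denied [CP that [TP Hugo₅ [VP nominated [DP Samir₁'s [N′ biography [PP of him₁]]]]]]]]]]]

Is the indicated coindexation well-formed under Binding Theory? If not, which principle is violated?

The two coindexed NPs are *Samir₁* and *him₁*.
*him₁* is a pronoun. Its binding domain is the possessed DP, whose subject is Samir₁.
*Samir₁* c-commands it within that domain and carries the same index.
The pronoun is locally bound → Principle B violation.

Principle B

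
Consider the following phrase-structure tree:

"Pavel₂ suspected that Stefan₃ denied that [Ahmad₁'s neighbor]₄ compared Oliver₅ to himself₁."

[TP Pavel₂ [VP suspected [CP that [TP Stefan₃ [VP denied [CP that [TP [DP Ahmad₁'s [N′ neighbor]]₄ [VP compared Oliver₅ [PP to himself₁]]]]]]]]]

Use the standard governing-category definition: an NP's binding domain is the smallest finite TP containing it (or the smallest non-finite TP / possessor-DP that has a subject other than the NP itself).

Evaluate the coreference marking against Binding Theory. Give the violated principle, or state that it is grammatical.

The two coindexed NPs are *Ahmad₁* and *himself₁*.
*himself₁* is an anaphor. Principle A requires it to be bound within its binding domain — the embedded TP, whose subject is [Ahmad₁'s neighbor]₄.
Within that domain it is c-commanded by *[Ahmad₁'s neighbor]₄*, *Oliver₅*, none of which share its index.
*Ahmad₁* does not c-command the anaphor at all.
The anaphor is unbound in its domain → Principle A violation.

Principle A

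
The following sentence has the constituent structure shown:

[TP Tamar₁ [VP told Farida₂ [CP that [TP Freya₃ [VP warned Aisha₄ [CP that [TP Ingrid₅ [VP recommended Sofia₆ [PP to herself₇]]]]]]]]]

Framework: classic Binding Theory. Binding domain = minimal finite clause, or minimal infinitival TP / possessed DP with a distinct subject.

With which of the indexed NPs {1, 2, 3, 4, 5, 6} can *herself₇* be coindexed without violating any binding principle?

*herself* is an anaphor, so Principle A applies: it must be bound in its binding domain.
Binding domain of *herself₇*: the embedded TP, whose subject is Ingrid₅.
*Tamar₁* c-commands the anaphor but is outside its binding domain → cannot satisfy Principle A.
*Farida₂* c-commands the anaphor but is outside its binding domain → cannot satisfy Principle A.
*Freya₃* c-commands the anaphor but is outside its binding domain → cannot satisfy Principle A.
*Aisha₄* c-commands the anaphor but is outside its binding domain → cannot satisfy Principle A.
*Ingrid₅* c-commands the anaphor within its binding domain → licit binder.
*Sofia₆* c-commands the anaphor within its binding domain → licit binder.

{5, 6}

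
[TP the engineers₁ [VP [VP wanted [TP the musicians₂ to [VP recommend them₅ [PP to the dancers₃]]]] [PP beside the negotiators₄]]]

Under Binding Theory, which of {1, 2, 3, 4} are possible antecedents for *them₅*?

{1, 4}

*them* is a pronoun, so Principle B applies: it must be free in its binding domain.
Binding domain of *them₅*: the embedded TP, whose subject is the musicians₂.
*the engineers₁* c-commands the pronoun but from outside its binding domain, and is not c-commanded by it → coindexation permitted.
*the musicians₂* c-commands the pronoun within its binding domain → coindexation would violate Principle B.
*the dancers₃*: the pronoun c-commands this R-expression → coindexation would violate Principle C on *the dancers₃*.
*the negotiators₄* and the pronoun do not c-command one another → neither Principle B nor Principle C is at stake; coindexation permitted.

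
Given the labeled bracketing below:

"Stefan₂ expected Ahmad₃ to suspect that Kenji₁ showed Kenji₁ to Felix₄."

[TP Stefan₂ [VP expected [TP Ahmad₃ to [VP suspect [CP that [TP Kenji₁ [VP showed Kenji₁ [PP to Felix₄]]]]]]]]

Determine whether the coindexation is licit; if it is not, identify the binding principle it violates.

The two coindexed NPs are *Kenji₁* (the lower occurrence) and *Kenji₁* (the higher occurrence).
*Kenji₁* (the lower occurrence) is an R-expression. Principle C requires it to be free everywhere.
*Kenji₁* (the higher occurrence) c-commands it and carries the same index.
The R-expression is bound → Principle C violation.

Principle C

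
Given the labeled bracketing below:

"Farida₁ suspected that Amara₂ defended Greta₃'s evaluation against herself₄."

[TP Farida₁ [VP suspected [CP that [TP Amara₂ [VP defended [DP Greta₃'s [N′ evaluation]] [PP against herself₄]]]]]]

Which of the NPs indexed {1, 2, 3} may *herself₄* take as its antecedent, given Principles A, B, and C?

*herself* is an anaphor, so Principle A applies: it must be bound in its binding domain.
Binding domain of *herself₄*: the embedded TP, whose subject is Amara₂.
*Farida₁* c-commands the anaphor but is outside its binding domain → cannot satisfy Principle A.
*Amara₂* c-commands the anaphor within its binding domain → licit binder.
*Greta₃* does not c-command the anaphor → cannot bind it.

{2}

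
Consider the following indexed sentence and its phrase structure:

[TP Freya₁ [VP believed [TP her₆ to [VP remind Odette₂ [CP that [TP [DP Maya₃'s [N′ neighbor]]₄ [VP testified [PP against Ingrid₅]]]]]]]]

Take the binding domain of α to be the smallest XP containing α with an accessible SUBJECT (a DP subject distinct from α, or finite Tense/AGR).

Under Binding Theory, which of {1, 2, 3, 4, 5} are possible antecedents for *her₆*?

*her* is a pronoun, so Principle B applies: it must be free in its binding domain.
Binding domain of *her₆*: the matrix TP, whose subject is Freya₁.
*Freya₁* c-commands the pronoun within its binding domain → coindexation would violate Principle B.
*Odette₂*: the pronoun c-commands this R-expression → coindexation would violate Principle C on *Odette₂*.
*Maya₃*: the pronoun c-commands this R-expression → coindexation would violate Principle C on *Maya₃*.
*[Maya₃'s neighbor]₄*: the pronoun c-commands this R-expression → coindexation would violate Principle C on *[Maya₃'s neighbor]₄*.
*Ingrid₅*: the pronoun c-commands this R-expression → coindexation would violate Principle C on *Ingrid₅*.

none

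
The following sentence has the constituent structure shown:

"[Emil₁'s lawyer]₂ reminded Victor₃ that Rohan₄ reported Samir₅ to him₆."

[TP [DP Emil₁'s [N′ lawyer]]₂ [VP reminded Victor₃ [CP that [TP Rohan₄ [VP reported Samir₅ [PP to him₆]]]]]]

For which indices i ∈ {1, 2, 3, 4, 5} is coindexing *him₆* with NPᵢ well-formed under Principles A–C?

{1, 2, 3}

*him* is a pronoun, so Principle B applies: it must be free in its binding domain.
Binding domain of *him₆*: the embedded TP, whose subject is Rohan₄.
*Emil₁* and the pronoun do not c-command one another → neither Principle B nor Principle C is at stake; coindexation permitted.
*[Emil₁'s lawyer]₂* c-commands the pronoun but from outside its binding domain, and is not c-commanded by it → coindexation permitted.
*Victor₃* c-commands the pronoun but from outside its binding domain, and is not c-commanded by it → coindexation permitted.
*Rohan₄* c-commands the pronoun within its binding domain → coindexation would violate Principle B.
*Samir₅* c-commands the pronoun within its binding domain → coindexation would violate Principle B.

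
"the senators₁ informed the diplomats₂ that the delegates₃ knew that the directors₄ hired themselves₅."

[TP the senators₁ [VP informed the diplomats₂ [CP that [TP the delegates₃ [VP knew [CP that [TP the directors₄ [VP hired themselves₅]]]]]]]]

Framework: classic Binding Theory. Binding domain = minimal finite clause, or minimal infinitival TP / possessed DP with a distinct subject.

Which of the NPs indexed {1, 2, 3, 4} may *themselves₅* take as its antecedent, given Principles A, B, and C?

{4}

*themselves* is an anaphor, so Principle A applies: it must be bound in its binding domain.
Binding domain of *themselves₅*: the embedded TP, whose subject is the directors₄.
*the senators₁* c-commands the anaphor but is outside its binding domain → cannot satisfy Principle A.
*the diplomats₂* c-commands the anaphor but is outside its binding domain → cannot satisfy Principle A.
*the delegates₃* c-commands the anaphor but is outside its binding domain → cannot satisfy Principle A.
*the directors₄* c-commands the anaphor within its binding domain → licit binder.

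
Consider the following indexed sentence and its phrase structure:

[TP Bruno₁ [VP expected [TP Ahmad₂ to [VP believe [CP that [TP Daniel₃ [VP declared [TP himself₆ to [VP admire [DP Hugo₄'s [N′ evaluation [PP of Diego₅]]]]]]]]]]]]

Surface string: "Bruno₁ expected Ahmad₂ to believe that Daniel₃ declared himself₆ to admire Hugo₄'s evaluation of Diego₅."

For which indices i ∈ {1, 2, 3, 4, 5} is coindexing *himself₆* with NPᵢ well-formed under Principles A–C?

*himself* is an anaphor, so Principle A applies: it must be bound in its binding domain.
Binding domain of *himself₆*: the embedded TP, whose subject is Daniel₃.
*Bruno₁* c-commands the anaphor but is outside its binding domain → cannot satisfy Principle A.
*Ahmad₂* c-commands the anaphor but is outside its binding domain → cannot satisfy Principle A.
*Daniel₃* c-commands the anaphor within its binding domain → licit binder.
*Hugo₄* does not c-command the anaphor → cannot bind it.
*Diego₅* does not c-command the anaphor → cannot bind it.

{3}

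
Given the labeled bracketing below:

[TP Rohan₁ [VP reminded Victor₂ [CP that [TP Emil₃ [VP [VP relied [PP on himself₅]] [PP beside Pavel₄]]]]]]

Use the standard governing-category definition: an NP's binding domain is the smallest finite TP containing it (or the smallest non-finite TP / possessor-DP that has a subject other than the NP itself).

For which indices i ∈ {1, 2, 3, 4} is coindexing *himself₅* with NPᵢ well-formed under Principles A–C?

*himself* is an anaphor, so Principle A applies: it must be bound in its binding domain.
Binding domain of *himself₅*: the embedded TP, whose subject is Emil₃.
*Rohan₁* c-commands the anaphor but is outside its binding domain → cannot satisfy Principle A.
*Victor₂* c-commands the anaphor but is outside its binding domain → cannot satisfy Principle A.
*Emil₃* c-commands the anaphor within its binding domain → licit binder.
*Pavel₄* does not c-command the anaphor → cannot bind it.

{3}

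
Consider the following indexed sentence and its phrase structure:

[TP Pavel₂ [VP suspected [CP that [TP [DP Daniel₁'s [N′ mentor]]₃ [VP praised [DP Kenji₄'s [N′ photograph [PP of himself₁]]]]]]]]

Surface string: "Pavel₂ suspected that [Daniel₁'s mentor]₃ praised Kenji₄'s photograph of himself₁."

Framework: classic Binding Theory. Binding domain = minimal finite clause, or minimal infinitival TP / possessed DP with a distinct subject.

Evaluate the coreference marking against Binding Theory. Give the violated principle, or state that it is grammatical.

Principle A

The two coindexed NPs are *Daniel₁* and *himself₁*.
*himself₁* is an anaphor. Principle A requires it to be bound within its binding domain — the possessed DP, whose subject is Kenji₄.
Within that domain it is c-commanded by *Kenji₄*, which does not share its index.
*Daniel₁* does not c-command the anaphor at all.
The anaphor is unbound in its domain → Principle A violation.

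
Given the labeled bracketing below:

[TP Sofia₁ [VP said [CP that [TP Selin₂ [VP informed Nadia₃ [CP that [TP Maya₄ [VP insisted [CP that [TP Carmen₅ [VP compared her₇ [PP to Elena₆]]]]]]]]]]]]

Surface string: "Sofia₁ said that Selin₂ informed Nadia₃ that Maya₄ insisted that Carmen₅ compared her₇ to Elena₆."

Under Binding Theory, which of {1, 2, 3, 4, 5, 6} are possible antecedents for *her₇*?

{1, 2, 3, 4}

*her* is a pronoun, so Principle B applies: it must be free in its binding domain.
Binding domain of *her₇*: the embedded TP, whose subject is Carmen₅.
*Sofia₁* c-commands the pronoun but from outside its binding domain, and is not c-commanded by it → coindexation permitted.
*Selin₂* c-commands the pronoun but from outside its binding domain, and is not c-commanded by it → coindexation permitted.
*Nadia₃* c-commands the pronoun but from outside its binding domain, and is not c-commanded by it → coindexation permitted.
*Maya₄* c-commands the pronoun but from outside its binding domain, and is not c-commanded by it → coindexation permitted.
*Carmen₅* c-commands the pronoun within its binding domain → coindexation would violate Principle B.
*Elena₆*: the pronoun c-commands this R-expression → coindexation would violate Principle C on *Elena₆*.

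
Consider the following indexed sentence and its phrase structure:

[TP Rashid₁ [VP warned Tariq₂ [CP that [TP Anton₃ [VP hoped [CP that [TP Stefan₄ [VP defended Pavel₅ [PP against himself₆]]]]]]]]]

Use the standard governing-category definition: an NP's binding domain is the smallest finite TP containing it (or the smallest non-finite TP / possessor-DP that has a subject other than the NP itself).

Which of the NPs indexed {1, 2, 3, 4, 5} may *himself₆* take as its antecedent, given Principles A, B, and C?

{4, 5}

*himself* is an anaphor, so Principle A applies: it must be bound in its binding domain.
Binding domain of *himself₆*: the embedded TP, whose subject is Stefan₄.
*Rashid₁* c-commands the anaphor but is outside its binding domain → cannot satisfy Principle A.
*Tariq₂* c-commands the anaphor but is outside its binding domain → cannot satisfy Principle A.
*Anton₃* c-commands the anaphor but is outside its binding domain → cannot satisfy Principle A.
*Stefan₄* c-commands the anaphor within its binding domain → licit binder.
*Pavel₅* c-commands the anaphor within its binding domain → licit binder.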